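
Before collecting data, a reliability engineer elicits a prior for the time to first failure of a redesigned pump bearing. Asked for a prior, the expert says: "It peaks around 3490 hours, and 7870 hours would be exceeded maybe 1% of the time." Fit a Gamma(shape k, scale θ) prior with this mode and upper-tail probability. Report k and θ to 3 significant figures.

k ≈ 8.25, θ ≈ 481

Gamma(k,θ) with k>1 has mode (k−1)θ, so θ = 3490/(k−1).
Need P(X < 7870) = 0.99 with θ tied to k this way. Start at k = 2, θ = 3490: P(X<7870) ≈ 0.659.
Too low — raise k to concentrate. Iterating converges to k ≈ 8.25.
Then θ = 3490/(8.25−1) ≈ 481.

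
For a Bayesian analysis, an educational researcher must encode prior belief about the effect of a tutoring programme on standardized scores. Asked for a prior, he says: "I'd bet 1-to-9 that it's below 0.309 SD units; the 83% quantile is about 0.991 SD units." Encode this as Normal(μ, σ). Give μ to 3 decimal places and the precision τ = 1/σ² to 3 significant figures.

For Normal(μ,σ), the p-quantile is μ + z_p·σ. Here z_{0.1} = -1.282, z_{0.83} = 0.9542.
So 0.309 = μ − 1.282σ and 0.991 = μ + 0.9542σ.
Subtracting: σ = (0.991 − 0.309)/(0.9542 − (-1.282)) = 0.305.
Then μ = 0.309 − (-1.282)·0.305 = 0.700.
Precision τ = 1/σ² = 1/0.305² = 10.7.

μ = 0.700, τ = 10.7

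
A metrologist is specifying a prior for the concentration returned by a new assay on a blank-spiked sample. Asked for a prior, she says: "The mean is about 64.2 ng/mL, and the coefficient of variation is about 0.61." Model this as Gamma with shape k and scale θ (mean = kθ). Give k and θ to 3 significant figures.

k ≈ 2.69, θ ≈ 23.9

For Gamma(k, scale θ): mean = kθ, variance = kθ², so CV = 1/√k.
CV = 0.61, hence k = 1/CV² = 2.69.
Then θ = mean/k = 64.2/2.69 = 23.9.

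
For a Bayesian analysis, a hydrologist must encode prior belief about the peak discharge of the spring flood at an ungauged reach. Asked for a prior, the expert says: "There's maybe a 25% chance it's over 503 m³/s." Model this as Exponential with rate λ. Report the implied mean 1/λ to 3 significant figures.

mean ≈ 363 m³/s

P(T > 503.0) = e^(−λ·503.0) = 0.25, so λ = −ln(0.25)/503.0 = 0.00276.
Mean = 1/λ = 363 m³/s.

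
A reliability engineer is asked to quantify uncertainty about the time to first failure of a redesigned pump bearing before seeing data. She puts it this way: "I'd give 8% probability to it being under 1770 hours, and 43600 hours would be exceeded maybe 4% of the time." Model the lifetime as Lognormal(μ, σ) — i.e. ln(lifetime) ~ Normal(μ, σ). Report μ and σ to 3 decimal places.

If T ~ Lognormal(μ,σ) then ln T ~ Normal(μ,σ), so the p-quantile of ln T is μ + z_p·σ.
ln(1770) = 7.479 and ln(43600) = 10.68; z_{0.08} = -1.405, z_{0.96} = 1.751.
σ = (10.68 − 7.479)/(1.751 − (-1.405)) = 1.015.
μ = 7.479 − (-1.405)·1.015 = 8.905.

μ ≈ 8.905, σ ≈ 1.015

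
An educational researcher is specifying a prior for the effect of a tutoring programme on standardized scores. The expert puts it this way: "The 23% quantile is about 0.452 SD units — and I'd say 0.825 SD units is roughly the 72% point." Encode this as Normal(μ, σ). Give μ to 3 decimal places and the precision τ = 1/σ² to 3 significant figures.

μ = 0.661, τ = 12.6

The p-quantile of Normal(μ,σ) is μ + z_p·σ, with z_{0.23} = -0.7388 and z_{0.72} = 0.5828.
Eliminate σ: μ = (z₂·x₁ − z₁·x₂)/(z₂ − z₁) = (0.5828·0.452 − (-0.7388)·0.825)/1.322 = 0.661.
Then σ = (x₂ − x₁)/(z₂ − z₁) = (0.825 − 0.452)/1.322 = 0.282.
Precision τ = 1/σ² = 1/0.2822² = 12.6.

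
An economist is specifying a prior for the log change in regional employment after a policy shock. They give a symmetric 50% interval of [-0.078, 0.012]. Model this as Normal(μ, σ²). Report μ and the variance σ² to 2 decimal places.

A symmetric 50% interval runs μ ± z·σ with z = 0.6745.
Half-width = 0.045, so σ = 0.045/0.6745 = 0.067 and σ² = 0.00.
μ is the interval midpoint, -0.03.

μ = -0.03, σ² = 0.00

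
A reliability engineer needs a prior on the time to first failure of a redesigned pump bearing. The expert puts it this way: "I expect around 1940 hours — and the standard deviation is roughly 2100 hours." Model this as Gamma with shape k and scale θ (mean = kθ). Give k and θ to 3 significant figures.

k ≈ 0.853, θ ≈ 2270

For Gamma(k, scale θ): mean = kθ, variance = kθ², so CV = 1/√k.
CV = SD/mean = 2100/1940 = 1.082, hence k = 1/CV² = 0.853.
Then θ = mean/k = 1940/0.853 = 2270.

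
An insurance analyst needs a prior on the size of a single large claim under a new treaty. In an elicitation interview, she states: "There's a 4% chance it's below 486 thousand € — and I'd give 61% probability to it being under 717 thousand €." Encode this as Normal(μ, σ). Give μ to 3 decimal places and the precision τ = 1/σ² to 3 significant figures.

μ = 685.216, τ = 7.72e-05

The p-quantile of Normal(μ,σ) is μ + z_p·σ, with z_{0.04} = -1.751 and z_{0.61} = 0.2793.
Eliminate σ: μ = (z₂·x₁ − z₁·x₂)/(z₂ − z₁) = (0.2793·486 − (-1.751)·717)/2.03 = 685.216.
Then σ = (x₂ − x₁)/(z₂ − z₁) = (717 − 486)/2.03 = 113.793.
Precision τ = 1/σ² = 1/113.8² = 7.72e-05.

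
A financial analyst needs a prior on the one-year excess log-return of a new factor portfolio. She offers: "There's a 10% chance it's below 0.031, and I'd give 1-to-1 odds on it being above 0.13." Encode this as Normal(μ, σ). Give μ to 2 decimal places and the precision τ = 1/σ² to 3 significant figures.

μ = 0.13, τ = 168

For Normal(μ,σ), the p-quantile is μ + z_p·σ. Here z_{0.1} = -1.282, z_{0.5} = 0.
So 0.031 = μ − 1.282σ and 0.13 = μ + 0σ.
Subtracting: σ = (0.13 − 0.031)/(0 − (-1.282)) = 0.08.
Then μ = 0.031 − (-1.282)·0.08 = 0.13.
Precision τ = 1/σ² = 1/0.07725² = 168.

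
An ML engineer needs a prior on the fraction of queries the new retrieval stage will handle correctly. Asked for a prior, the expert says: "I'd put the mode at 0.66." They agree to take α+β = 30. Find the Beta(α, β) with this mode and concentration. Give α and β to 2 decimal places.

For α,β > 1 the Beta mode is (α−1)/(α+β−2). With α+β = 30, the mode is (α−1)/28.
Set (α−1)/28 = 0.66 → α = 1 + 0.66·28 = 19.48.
β = 30 − α = 10.52.

α = 19.48, β = 10.52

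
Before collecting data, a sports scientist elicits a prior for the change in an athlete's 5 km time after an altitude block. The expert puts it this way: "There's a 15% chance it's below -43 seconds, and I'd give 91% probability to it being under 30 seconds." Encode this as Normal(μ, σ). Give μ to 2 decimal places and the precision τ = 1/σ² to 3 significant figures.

The p-quantile of Normal(μ,σ) is μ + z_p·σ, with z_{0.15} = -1.036 and z_{0.91} = 1.341.
Eliminate σ: μ = (z₂·x₁ − z₁·x₂)/(z₂ − z₁) = (1.341·-43 − (-1.036)·30)/2.377 = -11.17.
Then σ = (x₂ − x₁)/(z₂ − z₁) = (30 − -43)/2.377 = 30.71.
Precision τ = 1/σ² = 1/30.71² = 0.00106.

μ = -11.17, τ = 0.00106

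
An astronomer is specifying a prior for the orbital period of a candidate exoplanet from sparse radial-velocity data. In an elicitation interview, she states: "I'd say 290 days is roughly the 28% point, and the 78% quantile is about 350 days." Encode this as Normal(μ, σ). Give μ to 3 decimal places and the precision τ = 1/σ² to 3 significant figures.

μ = 315.808, τ = 0.00051

The p-quantile of Normal(μ,σ) is μ + z_p·σ, with z_{0.28} = -0.5828 and z_{0.78} = 0.7722.
Eliminate σ: μ = (z₂·x₁ − z₁·x₂)/(z₂ − z₁) = (0.7722·290 − (-0.5828)·350)/1.355 = 315.808.
Then σ = (x₂ − x₁)/(z₂ − z₁) = (350 − 290)/1.355 = 44.279.
Precision τ = 1/σ² = 1/44.28² = 0.00051.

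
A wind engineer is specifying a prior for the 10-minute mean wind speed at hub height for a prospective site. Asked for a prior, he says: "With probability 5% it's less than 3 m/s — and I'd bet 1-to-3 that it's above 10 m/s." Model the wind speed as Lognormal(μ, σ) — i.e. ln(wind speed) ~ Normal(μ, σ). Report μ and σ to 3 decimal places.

If T ~ Lognormal(μ,σ) then ln T ~ Normal(μ,σ), so the p-quantile of ln T is μ + z_p·σ.
ln(3) = 1.099 and ln(10) = 2.303; z_{0.05} = -1.645, z_{0.75} = 0.6745.
σ = (2.303 − 1.099)/(0.6745 − (-1.645)) = 0.519.
μ = 1.099 − (-1.645)·0.519 = 1.952.

μ ≈ 1.952, σ ≈ 0.519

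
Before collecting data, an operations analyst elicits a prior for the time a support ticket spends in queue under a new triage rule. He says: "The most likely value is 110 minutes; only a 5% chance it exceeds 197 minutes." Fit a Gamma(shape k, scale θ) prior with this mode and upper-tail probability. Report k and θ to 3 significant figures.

k ≈ 9.21, θ ≈ 13.4

Gamma(k,θ) with k>1 has mode (k−1)θ, so θ = 110/(k−1).
Need P(X < 197) = 0.95 with θ tied to k this way. Start at k = 2, θ = 110: P(X<197) ≈ 0.534.
Too low — raise k to concentrate. Iterating converges to k ≈ 9.21.
Then θ = 110/(9.21−1) ≈ 13.4.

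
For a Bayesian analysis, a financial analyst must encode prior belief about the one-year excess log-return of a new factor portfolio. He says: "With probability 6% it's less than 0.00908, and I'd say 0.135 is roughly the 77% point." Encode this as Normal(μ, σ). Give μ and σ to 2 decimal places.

For Normal(μ,σ), the p-quantile is μ + z_p·σ. Here z_{0.06} = -1.555, z_{0.77} = 0.7388.
So 0.00908 = μ − 1.555σ and 0.135 = μ + 0.7388σ.
Subtracting: σ = (0.135 − 0.00908)/(0.7388 − (-1.555)) = 0.05.
Then μ = 0.00908 − (-1.555)·0.05 = 0.09.

μ = 0.09, σ = 0.05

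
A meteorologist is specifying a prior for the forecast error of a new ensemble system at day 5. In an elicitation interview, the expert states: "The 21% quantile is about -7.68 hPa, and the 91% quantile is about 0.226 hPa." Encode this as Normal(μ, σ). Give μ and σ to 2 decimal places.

For Normal(μ,σ), the p-quantile is μ + z_p·σ. Here z_{0.21} = -0.8064, z_{0.91} = 1.341.
So -7.68 = μ − 0.8064σ and 0.226 = μ + 1.341σ.
Subtracting: σ = (0.226 − -7.68)/(1.341 − (-0.8064)) = 3.68.
Then μ = -7.68 − (-0.8064)·3.68 = -4.71.

μ = -4.71, σ = 3.68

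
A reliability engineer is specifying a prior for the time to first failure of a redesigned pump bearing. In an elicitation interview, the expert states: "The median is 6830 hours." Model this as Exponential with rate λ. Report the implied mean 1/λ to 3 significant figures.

Exponential median = ln 2 / λ, so λ = ln 2 / 6830.0 = 0.000101.
Mean = 1/λ = 9850 hours.

mean ≈ 9850 hours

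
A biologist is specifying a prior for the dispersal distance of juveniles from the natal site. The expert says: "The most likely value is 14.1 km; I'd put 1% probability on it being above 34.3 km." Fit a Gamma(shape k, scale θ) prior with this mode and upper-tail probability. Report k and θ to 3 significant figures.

k ≈ 6.97, θ ≈ 2.36

Gamma(k,θ) with k>1 has mode (k−1)θ, so θ = 14.1/(k−1).
Need P(X < 34.3) = 0.99 with θ tied to k this way. Start at k = 2, θ = 14.1: P(X<34.3) ≈ 0.699.
Too low — raise k to concentrate. Iterating converges to k ≈ 6.97.
Then θ = 14.1/(6.97−1) ≈ 2.36.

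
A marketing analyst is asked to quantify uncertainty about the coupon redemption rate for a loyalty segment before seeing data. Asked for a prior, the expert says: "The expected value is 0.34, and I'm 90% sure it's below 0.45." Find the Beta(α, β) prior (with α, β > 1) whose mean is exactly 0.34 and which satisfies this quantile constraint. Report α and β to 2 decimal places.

α ≈ 10.64, β ≈ 20.65

With mean 0.34 fixed, write α = 0.34s, β = 0.66s where s = α+β.
Need P(θ < 0.45) = 0.9 under Beta(0.34s, 0.66s). Normal approximation: (q−m)/√(m(1−m)/s) ≈ z_{0.9} = 1.28, so s ≈ 0.34·0.66·(1.28)²/(0.45−0.34)² = 30.5.
At s = 30.5: P(θ<0.45) ≈ 0.897. Adjusting to match 0.9 gives s ≈ 31.29.
So α = 0.34·31.29 ≈ 10.64, β = 0.66·31.29 ≈ 20.65.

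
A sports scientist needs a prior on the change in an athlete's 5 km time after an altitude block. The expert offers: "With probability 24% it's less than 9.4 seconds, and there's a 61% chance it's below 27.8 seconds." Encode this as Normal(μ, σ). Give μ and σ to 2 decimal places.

For Normal(μ,σ), the p-quantile is μ + z_p·σ. Here z_{0.24} = -0.7063, z_{0.61} = 0.2793.
So 9.4 = μ − 0.7063σ and 27.8 = μ + 0.2793σ.
Subtracting: σ = (27.8 − 9.4)/(0.2793 − (-0.7063)) = 18.67.
Then μ = 9.4 − (-0.7063)·18.67 = 22.59.

μ = 22.59, σ = 18.67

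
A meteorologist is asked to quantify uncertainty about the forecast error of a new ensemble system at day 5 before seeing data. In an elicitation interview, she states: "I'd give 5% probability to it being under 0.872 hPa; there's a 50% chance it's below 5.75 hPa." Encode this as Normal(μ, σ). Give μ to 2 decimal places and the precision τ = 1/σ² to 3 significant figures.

The p-quantile of Normal(μ,σ) is μ + z_p·σ, with z_{0.05} = -1.645 and z_{0.5} = 0.
Eliminate σ: μ = (z₂·x₁ − z₁·x₂)/(z₂ − z₁) = (0·0.872 − (-1.645)·5.75)/1.645 = 5.75.
Then σ = (x₂ − x₁)/(z₂ − z₁) = (5.75 − 0.872)/1.645 = 2.97.
Precision τ = 1/σ² = 1/2.966² = 0.114.

μ = 5.75, τ = 0.114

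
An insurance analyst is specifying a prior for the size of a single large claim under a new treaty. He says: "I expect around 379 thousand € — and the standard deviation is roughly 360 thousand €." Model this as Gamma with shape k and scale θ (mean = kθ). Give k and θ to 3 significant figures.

For Gamma(k, scale θ): mean = kθ, variance = kθ², so CV = 1/√k.
CV = SD/mean = 360/379 = 0.9499, hence k = 1/CV² = 1.11.
Then θ = mean/k = 379/1.11 = 342.

k ≈ 1.11, θ ≈ 342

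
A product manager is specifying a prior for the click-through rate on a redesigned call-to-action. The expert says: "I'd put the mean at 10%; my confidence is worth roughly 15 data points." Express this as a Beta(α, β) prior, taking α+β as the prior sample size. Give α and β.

α = 1.5, β = 13.5

Under the effective-sample-size interpretation, Beta(α, β) has prior mean α/(α+β) and prior sample size α+β.
So α+β = 15 and α/(α+β) = 0.1, giving α = 0.1·15 = 1.5 and β = 15 − 1.5 = 13.5.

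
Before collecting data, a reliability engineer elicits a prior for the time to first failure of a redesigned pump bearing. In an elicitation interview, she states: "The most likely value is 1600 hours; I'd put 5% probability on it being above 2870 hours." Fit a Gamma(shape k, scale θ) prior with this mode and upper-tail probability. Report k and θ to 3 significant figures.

k ≈ 9.16, θ ≈ 196

Gamma(k,θ) with k>1 has mode (k−1)θ, so θ = 1600/(k−1).
Need P(X < 2870) = 0.95 with θ tied to k this way. Start at k = 2, θ = 1600: P(X<2870) ≈ 0.535.
Too low — raise k to concentrate. Iterating converges to k ≈ 9.16.
Then θ = 1600/(9.16−1) ≈ 196.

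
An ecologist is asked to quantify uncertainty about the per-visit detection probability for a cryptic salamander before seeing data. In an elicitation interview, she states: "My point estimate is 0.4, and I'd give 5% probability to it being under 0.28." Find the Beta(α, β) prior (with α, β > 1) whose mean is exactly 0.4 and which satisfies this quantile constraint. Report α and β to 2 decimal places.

α ≈ 16.88, β ≈ 25.32

With mean 0.4 fixed, write α = 0.4s, β = 0.6s where s = α+β.
Need P(θ < 0.28) = 0.05 under Beta(0.4s, 0.6s). Normal approximation: (q−m)/√(m(1−m)/s) ≈ z_{0.05} = -1.64, so s ≈ 0.4·0.6·(-1.64)²/(0.28−0.4)² = 45.1.
At s = 45.1: P(θ<0.28) ≈ 0.044. Adjusting to match 0.05 gives s ≈ 42.20.
So α = 0.4·42.20 ≈ 16.88, β = 0.6·42.20 ≈ 25.32.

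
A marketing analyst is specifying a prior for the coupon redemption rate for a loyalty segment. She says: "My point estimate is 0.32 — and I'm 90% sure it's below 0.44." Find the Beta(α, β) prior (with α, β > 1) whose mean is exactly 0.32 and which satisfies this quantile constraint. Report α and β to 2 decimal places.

With mean 0.32 fixed, write α = 0.32s, β = 0.68s where s = α+β.
Need P(θ < 0.44) = 0.9 under Beta(0.32s, 0.68s). Normal approximation: (q−m)/√(m(1−m)/s) ≈ z_{0.9} = 1.28, so s ≈ 0.32·0.68·(1.28)²/(0.44−0.32)² = 24.8.
At s = 24.8: P(θ<0.44) ≈ 0.896. Adjusting to match 0.9 gives s ≈ 25.66.
So α = 0.32·25.66 ≈ 8.21, β = 0.68·25.66 ≈ 17.45.

α ≈ 8.21, β ≈ 17.45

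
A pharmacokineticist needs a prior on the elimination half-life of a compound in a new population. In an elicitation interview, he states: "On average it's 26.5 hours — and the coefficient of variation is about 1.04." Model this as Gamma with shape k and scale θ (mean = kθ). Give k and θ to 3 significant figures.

k ≈ 0.925, θ ≈ 28.7

For Gamma(k, scale θ): mean = kθ, variance = kθ², so CV = 1/√k.
CV = 1.04, hence k = 1/CV² = 0.925.
Then θ = mean/k = 26.5/0.925 = 28.7.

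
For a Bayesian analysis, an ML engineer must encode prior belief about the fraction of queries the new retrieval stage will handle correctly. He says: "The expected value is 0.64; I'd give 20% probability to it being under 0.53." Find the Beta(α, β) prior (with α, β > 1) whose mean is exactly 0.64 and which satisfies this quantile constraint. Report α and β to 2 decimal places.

α ≈ 8.35, β ≈ 4.70

With mean 0.64 fixed, write α = 0.64s, β = 0.36s where s = α+β.
Need P(θ < 0.53) = 0.2 under Beta(0.64s, 0.36s). Normal approximation: (q−m)/√(m(1−m)/s) ≈ z_{0.2} = -0.842, so s ≈ 0.64·0.36·(-0.842)²/(0.53−0.64)² = 13.5.
At s = 13.5: P(θ<0.53) ≈ 0.196. Adjusting to match 0.2 gives s ≈ 13.05.
So α = 0.64·13.05 ≈ 8.35, β = 0.36·13.05 ≈ 4.70.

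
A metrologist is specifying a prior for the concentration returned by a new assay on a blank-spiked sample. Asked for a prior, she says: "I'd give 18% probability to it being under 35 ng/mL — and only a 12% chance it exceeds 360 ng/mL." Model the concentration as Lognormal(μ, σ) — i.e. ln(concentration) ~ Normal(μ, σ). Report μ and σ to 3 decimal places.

μ ≈ 4.576, σ ≈ 1.115

If T ~ Lognormal(μ,σ) then ln T ~ Normal(μ,σ), so the p-quantile of ln T is μ + z_p·σ.
ln(35) = 3.555 and ln(360) = 5.886; z_{0.18} = -0.9154, z_{0.88} = 1.175.
σ = (5.886 − 3.555)/(1.175 − (-0.9154)) = 1.115.
μ = 3.555 − (-0.9154)·1.115 = 4.576.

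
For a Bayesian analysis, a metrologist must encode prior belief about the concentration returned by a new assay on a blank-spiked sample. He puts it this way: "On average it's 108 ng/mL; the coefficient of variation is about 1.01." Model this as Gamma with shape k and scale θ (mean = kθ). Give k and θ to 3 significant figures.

k ≈ 0.98, θ ≈ 110

For Gamma(k, scale θ): mean = kθ, variance = kθ², so CV = 1/√k.
CV = 1.01, hence k = 1/CV² = 0.98.
Then θ = mean/k = 108/0.98 = 110.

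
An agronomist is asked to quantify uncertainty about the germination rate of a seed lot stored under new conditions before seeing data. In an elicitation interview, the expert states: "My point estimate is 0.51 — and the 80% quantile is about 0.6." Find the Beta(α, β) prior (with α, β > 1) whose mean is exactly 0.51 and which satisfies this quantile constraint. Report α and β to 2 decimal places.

With mean 0.51 fixed, write α = 0.51s, β = 0.49s where s = α+β.
Need P(θ < 0.6) = 0.8 under Beta(0.51s, 0.49s). Normal approximation: (q−m)/√(m(1−m)/s) ≈ z_{0.8} = 0.842, so s ≈ 0.51·0.49·(0.842)²/(0.6−0.51)² = 21.9.
At s = 21.9: P(θ<0.6) ≈ 0.799. Adjusting to match 0.8 gives s ≈ 22.03.
So α = 0.51·22.03 ≈ 11.24, β = 0.49·22.03 ≈ 10.79.

α ≈ 11.24, β ≈ 10.79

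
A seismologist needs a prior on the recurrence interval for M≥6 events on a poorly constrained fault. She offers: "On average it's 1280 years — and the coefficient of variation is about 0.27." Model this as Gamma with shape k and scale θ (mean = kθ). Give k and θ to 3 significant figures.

k ≈ 13.7, θ ≈ 93.3

For Gamma(k, scale θ): mean = kθ, variance = kθ², so CV = 1/√k.
CV = 0.27, hence k = 1/CV² = 13.7.
Then θ = mean/k = 1280/13.7 = 93.3.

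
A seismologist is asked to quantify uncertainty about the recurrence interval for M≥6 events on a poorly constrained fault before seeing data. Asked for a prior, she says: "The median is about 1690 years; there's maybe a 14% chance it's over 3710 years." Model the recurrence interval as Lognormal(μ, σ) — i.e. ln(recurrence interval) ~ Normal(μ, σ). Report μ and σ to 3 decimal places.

μ ≈ 7.432, σ ≈ 0.728

If T ~ Lognormal(μ,σ) then ln T ~ Normal(μ,σ), so the p-quantile of ln T is μ + z_p·σ.
ln(1690) = 7.432 and ln(3710) = 8.219; z_{0.5} = 0, z_{0.86} = 1.08.
σ = (8.219 − 7.432)/(1.08 − (0)) = 0.728.
μ = 7.432 − (0)·0.728 = 7.432.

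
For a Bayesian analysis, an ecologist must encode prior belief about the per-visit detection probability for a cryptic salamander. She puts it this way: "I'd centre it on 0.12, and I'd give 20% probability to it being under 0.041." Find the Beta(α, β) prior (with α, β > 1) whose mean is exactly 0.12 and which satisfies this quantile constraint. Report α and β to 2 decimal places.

α ≈ 1.38, β ≈ 10.14

With mean 0.12 fixed, write α = 0.12s, β = 0.88s where s = α+β.
Need P(θ < 0.041) = 0.2 under Beta(0.12s, 0.88s). Normal approximation: (q−m)/√(m(1−m)/s) ≈ z_{0.2} = -0.842, so s ≈ 0.12·0.88·(-0.842)²/(0.041−0.12)² = 12.0.
At s = 12.0: P(θ<0.041) ≈ 0.193. Adjusting to match 0.2 gives s ≈ 11.52.
So α = 0.12·11.52 ≈ 1.38, β = 0.88·11.52 ≈ 10.14.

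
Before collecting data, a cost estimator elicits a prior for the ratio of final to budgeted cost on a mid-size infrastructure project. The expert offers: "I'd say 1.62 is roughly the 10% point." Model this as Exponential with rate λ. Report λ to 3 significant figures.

P(T < 1.62) = 1 − e^(−λ·1.62) = 0.1, so λ = −ln(1−0.1)/1.62 = −ln(0.9)/1.62 = 0.065.

λ ≈ 0.065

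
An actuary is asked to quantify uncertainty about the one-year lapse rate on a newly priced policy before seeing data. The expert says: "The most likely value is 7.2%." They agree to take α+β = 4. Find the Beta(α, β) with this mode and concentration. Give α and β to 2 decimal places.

For α,β > 1 the Beta mode is (α−1)/(α+β−2). With α+β = 4, the mode is (α−1)/2.
Set (α−1)/2 = 0.072 → α = 1 + 0.072·2 = 1.14.
β = 4 − α = 2.86.

α = 1.14, β = 2.86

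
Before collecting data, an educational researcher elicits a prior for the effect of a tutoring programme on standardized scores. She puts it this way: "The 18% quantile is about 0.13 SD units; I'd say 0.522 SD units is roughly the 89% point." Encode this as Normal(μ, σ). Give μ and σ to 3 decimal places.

The p-quantile of Normal(μ,σ) is μ + z_p·σ, with z_{0.18} = -0.9154 and z_{0.89} = 1.227.
Eliminate σ: μ = (z₂·x₁ − z₁·x₂)/(z₂ − z₁) = (1.227·0.13 − (-0.9154)·0.522)/2.142 = 0.298.
Then σ = (x₂ − x₁)/(z₂ − z₁) = (0.522 − 0.13)/2.142 = 0.183.

μ = 0.298, σ = 0.183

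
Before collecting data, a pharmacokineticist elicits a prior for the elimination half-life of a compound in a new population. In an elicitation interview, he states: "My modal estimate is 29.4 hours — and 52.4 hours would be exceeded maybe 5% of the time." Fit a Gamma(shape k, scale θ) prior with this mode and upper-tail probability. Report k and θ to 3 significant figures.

Gamma(k,θ) with k>1 has mode (k−1)θ, so θ = 29.4/(k−1).
Need P(X < 52.4) = 0.95 with θ tied to k this way. Start at k = 2, θ = 29.4: P(X<52.4) ≈ 0.532.
Too low — raise k to concentrate. Iterating converges to k ≈ 9.35.
Then θ = 29.4/(9.35−1) ≈ 3.52.

k ≈ 9.35, θ ≈ 3.52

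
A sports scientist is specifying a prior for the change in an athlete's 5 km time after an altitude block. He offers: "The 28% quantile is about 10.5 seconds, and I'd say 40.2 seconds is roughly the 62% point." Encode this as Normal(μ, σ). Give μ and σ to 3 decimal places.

For Normal(μ,σ), the p-quantile is μ + z_p·σ. Here z_{0.28} = -0.5828, z_{0.62} = 0.3055.
So 10.5 = μ − 0.5828σ and 40.2 = μ + 0.3055σ.
Subtracting: σ = (40.2 − 10.5)/(0.3055 − (-0.5828)) = 33.434.
Then μ = 10.5 − (-0.5828)·33.434 = 29.987.

μ = 29.987, σ = 33.434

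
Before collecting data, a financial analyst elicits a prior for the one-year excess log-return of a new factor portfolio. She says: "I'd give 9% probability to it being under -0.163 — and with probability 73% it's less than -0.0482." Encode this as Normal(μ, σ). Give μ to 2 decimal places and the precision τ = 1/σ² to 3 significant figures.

μ = -0.08, τ = 290

For Normal(μ,σ), the p-quantile is μ + z_p·σ. Here z_{0.09} = -1.341, z_{0.73} = 0.6128.
So -0.163 = μ − 1.341σ and -0.0482 = μ + 0.6128σ.
Subtracting: σ = (-0.0482 − -0.163)/(0.6128 − (-1.341)) = 0.06.
Then μ = -0.163 − (-1.341)·0.06 = -0.08.
Precision τ = 1/σ² = 1/0.05876² = 290.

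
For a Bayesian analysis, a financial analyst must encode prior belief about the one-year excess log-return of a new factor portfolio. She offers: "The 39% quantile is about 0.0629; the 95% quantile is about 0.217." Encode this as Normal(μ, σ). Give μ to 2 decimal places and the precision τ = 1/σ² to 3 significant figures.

μ = 0.09, τ = 156

For Normal(μ,σ), the p-quantile is μ + z_p·σ. Here z_{0.39} = -0.2793, z_{0.95} = 1.645.
So 0.0629 = μ − 0.2793σ and 0.217 = μ + 1.645σ.
Subtracting: σ = (0.217 − 0.0629)/(1.645 − (-0.2793)) = 0.08.
Then μ = 0.0629 − (-0.2793)·0.08 = 0.09.
Precision τ = 1/σ² = 1/0.08009² = 156.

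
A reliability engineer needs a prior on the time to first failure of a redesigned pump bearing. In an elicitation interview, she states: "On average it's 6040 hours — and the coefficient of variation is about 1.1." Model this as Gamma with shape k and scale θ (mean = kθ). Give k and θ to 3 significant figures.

For Gamma(k, scale θ): mean = kθ, variance = kθ², so CV = 1/√k.
CV = 1.1, hence k = 1/CV² = 0.826.
Then θ = mean/k = 6040/0.826 = 7310.

k ≈ 0.826, θ ≈ 7310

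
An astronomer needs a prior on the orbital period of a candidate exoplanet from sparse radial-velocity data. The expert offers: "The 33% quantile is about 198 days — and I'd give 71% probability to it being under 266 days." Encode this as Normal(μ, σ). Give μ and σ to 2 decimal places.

μ = 228.12, σ = 68.46

The p-quantile of Normal(μ,σ) is μ + z_p·σ, with z_{0.33} = -0.4399 and z_{0.71} = 0.5534.
Eliminate σ: μ = (z₂·x₁ − z₁·x₂)/(z₂ − z₁) = (0.5534·198 − (-0.4399)·266)/0.9933 = 228.12.
Then σ = (x₂ − x₁)/(z₂ − z₁) = (266 − 198)/0.9933 = 68.46.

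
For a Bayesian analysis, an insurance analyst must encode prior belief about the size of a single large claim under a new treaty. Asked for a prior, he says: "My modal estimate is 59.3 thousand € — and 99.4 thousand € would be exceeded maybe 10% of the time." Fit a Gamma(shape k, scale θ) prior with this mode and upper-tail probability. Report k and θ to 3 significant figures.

Gamma(k,θ) with k>1 has mode (k−1)θ, so θ = 59.3/(k−1).
Need P(X < 99.4) = 0.9 with θ tied to k this way. Start at k = 2, θ = 59.3: P(X<99.4) ≈ 0.499.
Too low — raise k to concentrate. Iterating converges to k ≈ 8.08.
Then θ = 59.3/(8.08−1) ≈ 8.37.

k ≈ 8.08, θ ≈ 8.37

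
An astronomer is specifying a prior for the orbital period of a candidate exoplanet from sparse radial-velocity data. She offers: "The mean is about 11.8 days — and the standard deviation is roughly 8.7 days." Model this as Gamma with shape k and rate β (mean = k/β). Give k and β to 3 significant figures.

For Gamma(k, rate β): mean = k/β, variance = k/β², so CV = 1/√k.
CV = SD/mean = 8.7/11.8 = 0.7373, hence k = 1/CV² = 1.84.
Then β = k/mean = 1.84/11.8 = 0.156.

k ≈ 1.84, β ≈ 0.156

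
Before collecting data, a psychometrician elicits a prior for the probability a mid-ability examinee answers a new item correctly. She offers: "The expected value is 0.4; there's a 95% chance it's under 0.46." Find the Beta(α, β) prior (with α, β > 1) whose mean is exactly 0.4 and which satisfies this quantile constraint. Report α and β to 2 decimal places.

α ≈ 73.31, β ≈ 109.96

With mean 0.4 fixed, write α = 0.4s, β = 0.6s where s = α+β.
Need P(θ < 0.46) = 0.95 under Beta(0.4s, 0.6s). Normal approximation: (q−m)/√(m(1−m)/s) ≈ z_{0.95} = 1.64, so s ≈ 0.4·0.6·(1.64)²/(0.46−0.4)² = 180.4.
At s = 180.4: P(θ<0.46) ≈ 0.949. Adjusting to match 0.95 gives s ≈ 183.27.
So α = 0.4·183.27 ≈ 73.31, β = 0.6·183.27 ≈ 109.96.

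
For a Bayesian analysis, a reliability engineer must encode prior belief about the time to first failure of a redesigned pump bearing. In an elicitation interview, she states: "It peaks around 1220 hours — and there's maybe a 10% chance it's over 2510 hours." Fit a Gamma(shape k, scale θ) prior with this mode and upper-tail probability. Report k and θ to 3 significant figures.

Gamma(k,θ) with k>1 has mode (k−1)θ, so θ = 1220/(k−1).
Need P(X < 2510) = 0.9 with θ tied to k this way. Start at k = 2, θ = 1220: P(X<2510) ≈ 0.609.
Too low — raise k to concentrate. Iterating converges to k ≈ 4.69.
Then θ = 1220/(4.69−1) ≈ 331.

k ≈ 4.69, θ ≈ 331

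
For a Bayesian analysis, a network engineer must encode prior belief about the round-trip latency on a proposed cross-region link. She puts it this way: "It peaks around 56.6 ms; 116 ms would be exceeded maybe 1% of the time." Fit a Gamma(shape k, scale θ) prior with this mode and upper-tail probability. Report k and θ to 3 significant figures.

Gamma(k,θ) with k>1 has mode (k−1)θ, so θ = 56.6/(k−1).
Need P(X < 116) = 0.99 with θ tied to k this way. Start at k = 2, θ = 56.6: P(X<116) ≈ 0.607.
Too low — raise k to concentrate. Iterating converges to k ≈ 10.5.
Then θ = 56.6/(10.5−1) ≈ 5.96.

k ≈ 10.5, θ ≈ 5.96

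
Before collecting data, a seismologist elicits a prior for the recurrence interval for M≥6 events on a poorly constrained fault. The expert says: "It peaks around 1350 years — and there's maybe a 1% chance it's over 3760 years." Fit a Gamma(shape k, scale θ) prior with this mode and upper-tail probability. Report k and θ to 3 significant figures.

Gamma(k,θ) with k>1 has mode (k−1)θ, so θ = 1350/(k−1).
Need P(X < 3760) = 0.99 with θ tied to k this way. Start at k = 2, θ = 1350: P(X<3760) ≈ 0.766.
Too low — raise k to concentrate. Iterating converges to k ≈ 5.37.
Then θ = 1350/(5.37−1) ≈ 309.

k ≈ 5.37, θ ≈ 309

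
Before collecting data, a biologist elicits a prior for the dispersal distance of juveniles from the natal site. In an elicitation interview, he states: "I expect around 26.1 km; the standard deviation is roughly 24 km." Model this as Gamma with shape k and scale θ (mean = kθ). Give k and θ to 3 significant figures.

k ≈ 1.18, θ ≈ 22.1

For Gamma(k, scale θ): mean = kθ, variance = kθ², so CV = 1/√k.
CV = SD/mean = 24/26.1 = 0.9195, hence k = 1/CV² = 1.18.
Then θ = mean/k = 26.1/1.18 = 22.1.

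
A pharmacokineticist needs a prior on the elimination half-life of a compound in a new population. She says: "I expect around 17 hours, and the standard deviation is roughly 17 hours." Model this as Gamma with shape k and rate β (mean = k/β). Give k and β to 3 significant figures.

For Gamma(k, rate β): mean = k/β, variance = k/β², so CV = 1/√k.
CV = SD/mean = 17/17 = 1, hence k = 1/CV² = 1.
Then β = k/mean = 1/17 = 0.0588.

k ≈ 1, β ≈ 0.0588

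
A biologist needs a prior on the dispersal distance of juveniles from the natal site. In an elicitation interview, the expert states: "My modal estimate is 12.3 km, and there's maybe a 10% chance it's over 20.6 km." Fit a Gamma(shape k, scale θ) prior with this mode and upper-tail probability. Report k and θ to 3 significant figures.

Gamma(k,θ) with k>1 has mode (k−1)θ, so θ = 12.3/(k−1).
Need P(X < 20.6) = 0.9 with θ tied to k this way. Start at k = 2, θ = 12.3: P(X<20.6) ≈ 0.499.
Too low — raise k to concentrate. Iterating converges to k ≈ 8.11.
Then θ = 12.3/(8.11−1) ≈ 1.73.

k ≈ 8.11, θ ≈ 1.73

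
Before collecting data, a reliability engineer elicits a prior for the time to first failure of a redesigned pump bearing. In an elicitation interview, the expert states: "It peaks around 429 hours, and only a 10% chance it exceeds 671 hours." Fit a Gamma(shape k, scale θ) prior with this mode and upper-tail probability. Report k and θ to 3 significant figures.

Gamma(k,θ) with k>1 has mode (k−1)θ, so θ = 429/(k−1).
Need P(X < 671) = 0.9 with θ tied to k this way. Start at k = 2, θ = 429: P(X<671) ≈ 0.463.
Too low — raise k to concentrate. Iterating converges to k ≈ 10.4.
Then θ = 429/(10.4−1) ≈ 45.8.

k ≈ 10.4, θ ≈ 45.8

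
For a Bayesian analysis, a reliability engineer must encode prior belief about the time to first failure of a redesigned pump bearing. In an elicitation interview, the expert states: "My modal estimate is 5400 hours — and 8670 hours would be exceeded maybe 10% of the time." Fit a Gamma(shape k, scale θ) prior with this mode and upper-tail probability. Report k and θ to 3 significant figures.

Gamma(k,θ) with k>1 has mode (k−1)θ, so θ = 5400/(k−1).
Need P(X < 8670) = 0.9 with θ tied to k this way. Start at k = 2, θ = 5400: P(X<8670) ≈ 0.477.
Too low — raise k to concentrate. Iterating converges to k ≈ 9.38.
Then θ = 5400/(9.38−1) ≈ 644.

k ≈ 9.38, θ ≈ 644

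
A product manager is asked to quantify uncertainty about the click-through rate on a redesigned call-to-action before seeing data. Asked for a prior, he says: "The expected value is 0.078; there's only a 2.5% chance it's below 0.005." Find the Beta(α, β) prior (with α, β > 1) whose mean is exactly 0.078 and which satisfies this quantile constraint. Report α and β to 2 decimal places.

α ≈ 1.38, β ≈ 16.30

With mean 0.078 fixed, write α = 0.078s, β = 0.922s where s = α+β.
Need P(θ < 0.005) = 0.025 under Beta(0.078s, 0.922s). Normal approximation: (q−m)/√(m(1−m)/s) ≈ z_{0.025} = -1.96, so s ≈ 0.078·0.922·(-1.96)²/(0.005−0.078)² = 51.8.
At s = 51.8: P(θ<0.005) ≈ 0.000. Adjusting to match 0.025 gives s ≈ 17.68.
So α = 0.078·17.68 ≈ 1.38, β = 0.922·17.68 ≈ 16.30.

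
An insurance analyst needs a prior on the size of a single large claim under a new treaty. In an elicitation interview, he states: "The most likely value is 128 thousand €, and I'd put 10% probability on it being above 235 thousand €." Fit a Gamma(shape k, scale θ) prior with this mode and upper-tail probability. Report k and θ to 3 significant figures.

k ≈ 6.17, θ ≈ 24.8

Gamma(k,θ) with k>1 has mode (k−1)θ, so θ = 128/(k−1).
Need P(X < 235) = 0.9 with θ tied to k this way. Start at k = 2, θ = 128: P(X<235) ≈ 0.548.
Too low — raise k to concentrate. Iterating converges to k ≈ 6.17.
Then θ = 128/(6.17−1) ≈ 24.8.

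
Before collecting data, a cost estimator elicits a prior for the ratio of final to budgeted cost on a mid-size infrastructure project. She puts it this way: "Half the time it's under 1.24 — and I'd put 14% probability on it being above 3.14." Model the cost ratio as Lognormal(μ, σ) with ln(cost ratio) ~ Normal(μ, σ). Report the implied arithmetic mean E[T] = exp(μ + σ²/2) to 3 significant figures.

If T ~ Lognormal(μ,σ) then ln T ~ Normal(μ,σ), so the p-quantile of ln T is μ + z_p·σ.
ln(1.24) = 0.2151 and ln(3.14) = 1.144; z_{0.5} = 0, z_{0.86} = 1.08.
σ = (1.144 − 0.2151)/(1.08 − (0)) = 0.860.
μ = 0.2151 − (0)·0.860 = 0.215.
E[T] = exp(μ + σ²/2) = exp(0.215 + 0.3698) = 1.79.

E[T] ≈ 1.79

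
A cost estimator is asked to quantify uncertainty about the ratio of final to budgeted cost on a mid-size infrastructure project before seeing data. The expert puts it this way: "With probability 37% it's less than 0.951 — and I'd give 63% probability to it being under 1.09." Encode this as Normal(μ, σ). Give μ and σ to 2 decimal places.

For Normal(μ,σ), the p-quantile is μ + z_p·σ. Here z_{0.37} = -0.3319, z_{0.63} = 0.3319.
So 0.951 = μ − 0.3319σ and 1.09 = μ + 0.3319σ.
Subtracting: σ = (1.09 − 0.951)/(0.3319 − (-0.3319)) = 0.21.
Then μ = 0.951 − (-0.3319)·0.21 = 1.02.

μ = 1.02, σ = 0.21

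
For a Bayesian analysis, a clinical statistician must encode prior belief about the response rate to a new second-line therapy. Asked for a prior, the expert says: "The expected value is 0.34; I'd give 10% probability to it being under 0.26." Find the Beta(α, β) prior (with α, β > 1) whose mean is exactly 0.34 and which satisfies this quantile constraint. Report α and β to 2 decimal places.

α ≈ 18.81, β ≈ 36.52

With mean 0.34 fixed, write α = 0.34s, β = 0.66s where s = α+β.
Need P(θ < 0.26) = 0.1 under Beta(0.34s, 0.66s). Normal approximation: (q−m)/√(m(1−m)/s) ≈ z_{0.1} = -1.28, so s ≈ 0.34·0.66·(-1.28)²/(0.26−0.34)² = 57.6.
At s = 57.6: P(θ<0.26) ≈ 0.095. Adjusting to match 0.1 gives s ≈ 55.33.
So α = 0.34·55.33 ≈ 18.81, β = 0.66·55.33 ≈ 36.52.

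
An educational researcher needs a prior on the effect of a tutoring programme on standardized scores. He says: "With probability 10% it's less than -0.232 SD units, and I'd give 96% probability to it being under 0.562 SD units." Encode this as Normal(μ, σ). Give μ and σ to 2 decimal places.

μ = 0.10, σ = 0.26

For Normal(μ,σ), the p-quantile is μ + z_p·σ. Here z_{0.1} = -1.282, z_{0.96} = 1.751.
So -0.232 = μ − 1.282σ and 0.562 = μ + 1.751σ.
Subtracting: σ = (0.562 − -0.232)/(1.751 − (-1.282)) = 0.26.
Then μ = -0.232 − (-1.282)·0.26 = 0.10.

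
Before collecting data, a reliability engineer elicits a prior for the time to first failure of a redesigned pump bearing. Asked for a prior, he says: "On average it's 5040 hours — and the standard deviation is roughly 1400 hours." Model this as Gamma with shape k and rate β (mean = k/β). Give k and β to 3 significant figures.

For Gamma(k, rate β): mean = k/β, variance = k/β², so CV = 1/√k.
CV = SD/mean = 1400/5040 = 0.2778, hence k = 1/CV² = 13.
Then β = k/mean = 13/5040 = 0.00257.

k ≈ 13, β ≈ 0.00257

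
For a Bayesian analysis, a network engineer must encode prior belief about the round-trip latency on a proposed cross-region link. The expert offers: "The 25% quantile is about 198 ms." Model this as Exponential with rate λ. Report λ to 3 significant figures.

λ ≈ 0.00145

P(T < 198.0) = 1 − e^(−λ·198.0) = 0.25, so λ = −ln(1−0.25)/198.0 = −ln(0.75)/198.0 = 0.00145.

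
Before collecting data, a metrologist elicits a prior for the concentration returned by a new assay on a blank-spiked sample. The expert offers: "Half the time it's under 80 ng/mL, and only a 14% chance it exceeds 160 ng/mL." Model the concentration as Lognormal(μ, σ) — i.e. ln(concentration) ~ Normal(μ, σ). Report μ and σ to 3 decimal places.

If T ~ Lognormal(μ,σ) then ln T ~ Normal(μ,σ), so the p-quantile of ln T is μ + z_p·σ.
ln(80) = 4.382 and ln(160) = 5.075; z_{0.5} = 0, z_{0.86} = 1.08.
σ = (5.075 − 4.382)/(1.08 − (0)) = 0.642.
μ = 4.382 − (0)·0.642 = 4.382.

μ ≈ 4.382, σ ≈ 0.642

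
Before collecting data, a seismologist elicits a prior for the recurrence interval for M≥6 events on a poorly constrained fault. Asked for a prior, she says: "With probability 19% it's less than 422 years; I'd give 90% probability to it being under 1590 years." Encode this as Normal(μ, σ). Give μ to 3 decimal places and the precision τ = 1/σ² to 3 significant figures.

μ = 896.836, τ = 3.42e-06

The p-quantile of Normal(μ,σ) is μ + z_p·σ, with z_{0.19} = -0.8779 and z_{0.9} = 1.282.
Eliminate σ: μ = (z₂·x₁ − z₁·x₂)/(z₂ − z₁) = (1.282·422 − (-0.8779)·1590)/2.159 = 896.836.
Then σ = (x₂ − x₁)/(z₂ − z₁) = (1590 − 422)/2.159 = 540.879.
Precision τ = 1/σ² = 1/540.9² = 3.42e-06.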